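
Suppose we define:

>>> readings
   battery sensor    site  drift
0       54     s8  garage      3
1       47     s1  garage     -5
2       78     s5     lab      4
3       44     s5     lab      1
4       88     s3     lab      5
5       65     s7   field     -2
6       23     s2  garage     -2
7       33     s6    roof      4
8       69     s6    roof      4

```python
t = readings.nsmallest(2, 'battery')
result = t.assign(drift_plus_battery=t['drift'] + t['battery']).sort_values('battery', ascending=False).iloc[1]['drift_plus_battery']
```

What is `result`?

21

take 2 rows with smallest battery:
   battery sensor    site  drift
6       23     s2  garage     -2
7       33     s6    roof      4
add column drift_plus_battery = t['drift'] + t['battery']:
   battery sensor    site  drift  drift_plus_battery
6       23     s2  garage     -2                  21
7       33     s6    roof      4                  37
sort by battery descending:
   battery sensor    site  drift  drift_plus_battery
7       33     s6    roof      4                  37
6       23     s2  garage     -2                  21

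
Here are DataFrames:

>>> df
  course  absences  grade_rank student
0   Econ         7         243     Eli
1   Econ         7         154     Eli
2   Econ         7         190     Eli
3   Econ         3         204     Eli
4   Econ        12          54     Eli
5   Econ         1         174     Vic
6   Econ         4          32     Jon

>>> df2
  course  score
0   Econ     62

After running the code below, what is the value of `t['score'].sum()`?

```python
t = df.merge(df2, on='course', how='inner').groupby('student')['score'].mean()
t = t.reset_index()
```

merge on 'course' (how='inner') → 7 rows:
  course  absences  grade_rank student  score
0   Econ         7         243     Eli     62
1   Econ         7         154     Eli     62
2   Econ         7         190     Eli     62
3   Econ         3         204     Eli     62
4   Econ        12          54     Eli     62
5   Econ         1         174     Vic     62
6   Econ         4          32     Jon     62
group by student, mean of score:
student
Eli    62.0
Jon    62.0
Vic    62.0
Name: score, dtype: float64
reset_index():
  student  score
0     Eli   62.0
1     Jon   62.0
2     Vic   62.0

186.0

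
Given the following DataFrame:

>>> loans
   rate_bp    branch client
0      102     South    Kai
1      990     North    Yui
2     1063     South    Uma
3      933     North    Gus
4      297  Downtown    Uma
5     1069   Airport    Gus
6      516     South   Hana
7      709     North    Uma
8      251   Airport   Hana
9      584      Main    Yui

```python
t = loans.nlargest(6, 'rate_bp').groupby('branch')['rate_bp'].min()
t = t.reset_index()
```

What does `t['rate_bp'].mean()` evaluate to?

take 6 rows with largest rate_bp:
   rate_bp   branch client
5     1069  Airport    Gus
2     1063    South    Uma
1      990    North    Yui
3      933    North    Gus
7      709    North    Uma
9      584     Main    Yui
group by branch, min of rate_bp:
branch
Airport    1069
Main        584
North       709
South      1063
Name: rate_bp, dtype: int64
reset_index():
    branch  rate_bp
0  Airport     1069
1     Main      584
2    North      709
3    South     1063
Finally, mean of column 'rate_bp' = 856.25.

856.25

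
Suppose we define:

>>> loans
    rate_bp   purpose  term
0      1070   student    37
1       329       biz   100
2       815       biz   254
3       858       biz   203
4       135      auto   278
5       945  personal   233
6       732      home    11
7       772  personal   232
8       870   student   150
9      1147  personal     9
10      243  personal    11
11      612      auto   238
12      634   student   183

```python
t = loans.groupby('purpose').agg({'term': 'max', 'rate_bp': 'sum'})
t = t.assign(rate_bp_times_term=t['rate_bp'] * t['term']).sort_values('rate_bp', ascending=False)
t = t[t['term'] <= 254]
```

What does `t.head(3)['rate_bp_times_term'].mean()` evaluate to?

group by purpose: max(term), sum(rate_bp):
          term  rate_bp
purpose                
auto       278      747
biz        254     2002
home        11      732
personal   233     3107
student    183     2574
add column rate_bp_times_term = t['rate_bp'] * t['term']:
          term  rate_bp  rate_bp_times_term
purpose                                    
auto       278      747              207666
biz        254     2002              508508
home        11      732                8052
personal   233     3107              723931
student    183     2574              471042
sort by rate_bp descending:
          term  rate_bp  rate_bp_times_term
purpose                                    
personal   233     3107              723931
student    183     2574              471042
biz        254     2002              508508
auto       278      747              207666
home        11      732                8052
filter rows where term <= 254:
          term  rate_bp  rate_bp_times_term
purpose                                    
personal   233     3107              723931
student    183     2574              471042
biz        254     2002              508508
home        11      732                8052
take first 3 rows:
          term  rate_bp  rate_bp_times_term
purpose                                    
personal   233     3107              723931
student    183     2574              471042
biz        254     2002              508508
Hence 567827.0.

567827.0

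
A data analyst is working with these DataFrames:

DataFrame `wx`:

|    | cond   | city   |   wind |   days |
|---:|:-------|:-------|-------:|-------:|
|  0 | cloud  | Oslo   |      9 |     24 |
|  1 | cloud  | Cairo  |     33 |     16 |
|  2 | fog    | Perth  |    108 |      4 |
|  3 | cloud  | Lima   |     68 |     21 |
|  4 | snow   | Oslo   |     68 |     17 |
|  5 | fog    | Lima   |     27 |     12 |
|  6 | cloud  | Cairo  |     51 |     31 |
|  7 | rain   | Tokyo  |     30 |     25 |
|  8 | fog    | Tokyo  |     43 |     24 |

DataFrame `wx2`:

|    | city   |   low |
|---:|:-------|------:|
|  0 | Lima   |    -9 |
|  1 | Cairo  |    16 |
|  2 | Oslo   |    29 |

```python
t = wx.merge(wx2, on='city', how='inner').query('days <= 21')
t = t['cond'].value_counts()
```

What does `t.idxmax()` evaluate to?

cloud

merge on 'city' (how='inner') → 6 rows:
    cond   city  wind  days  low
0  cloud   Oslo     9    24   29
1  cloud  Cairo    33    16   16
2  cloud   Lima    68    21   -9
3   snow   Oslo    68    17   29
4    fog   Lima    27    12   -9
5  cloud  Cairo    51    31   16
filter rows where days <= 21:
    cond   city  wind  days  low
1  cloud  Cairo    33    16   16
2  cloud   Lima    68    21   -9
3   snow   Oslo    68    17   29
4    fog   Lima    27    12   -9
value_counts of cond:
cond
cloud    2
snow     1
fog      1
Name: count, dtype: int64
So idxmax() = cloud.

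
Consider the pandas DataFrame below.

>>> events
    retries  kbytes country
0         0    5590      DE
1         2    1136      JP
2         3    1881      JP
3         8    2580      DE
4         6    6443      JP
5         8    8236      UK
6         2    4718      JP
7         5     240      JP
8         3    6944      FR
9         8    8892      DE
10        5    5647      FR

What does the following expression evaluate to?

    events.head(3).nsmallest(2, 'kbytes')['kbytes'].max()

take first 3 rows:
   retries  kbytes country
0        0    5590      DE
1        2    1136      JP
2        3    1881      JP
take 2 rows with smallest kbytes:
   retries  kbytes country
1        2    1136      JP
2        3    1881      JP
Finally, max of column 'kbytes' = 1881.

1881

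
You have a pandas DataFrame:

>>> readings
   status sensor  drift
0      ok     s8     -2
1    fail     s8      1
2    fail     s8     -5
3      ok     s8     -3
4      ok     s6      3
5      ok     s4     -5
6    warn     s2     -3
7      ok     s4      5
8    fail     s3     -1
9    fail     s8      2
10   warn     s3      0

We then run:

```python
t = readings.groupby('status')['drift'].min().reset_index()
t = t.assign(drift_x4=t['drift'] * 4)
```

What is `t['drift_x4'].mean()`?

group by status, min of drift:
status
fail   -5
ok     -5
warn   -3
Name: drift, dtype: int64
reset_index():
  status  drift
0   fail     -5
1     ok     -5
2   warn     -3
add column drift_x4 = t['drift'] * 4:
  status  drift  drift_x4
0   fail     -5       -20
1     ok     -5       -20
2   warn     -3       -12
The mean of column 'drift_x4' is -17.3333333333.

-17.3333333333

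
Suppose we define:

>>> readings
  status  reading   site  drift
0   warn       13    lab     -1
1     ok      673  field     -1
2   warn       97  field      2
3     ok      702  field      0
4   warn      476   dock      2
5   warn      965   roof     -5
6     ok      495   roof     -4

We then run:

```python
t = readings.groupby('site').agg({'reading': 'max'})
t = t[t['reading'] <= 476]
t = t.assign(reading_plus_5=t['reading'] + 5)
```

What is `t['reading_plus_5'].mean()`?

group by site, max of reading:
       reading
site          
dock       476
field      702
lab         13
roof       965
filter rows where reading <= 476:
      reading
site         
dock      476
lab        13
add column reading_plus_5 = t['reading'] + 5:
      reading  reading_plus_5
site                         
dock      476             481
lab        13              18
So mean() = 249.5.

249.5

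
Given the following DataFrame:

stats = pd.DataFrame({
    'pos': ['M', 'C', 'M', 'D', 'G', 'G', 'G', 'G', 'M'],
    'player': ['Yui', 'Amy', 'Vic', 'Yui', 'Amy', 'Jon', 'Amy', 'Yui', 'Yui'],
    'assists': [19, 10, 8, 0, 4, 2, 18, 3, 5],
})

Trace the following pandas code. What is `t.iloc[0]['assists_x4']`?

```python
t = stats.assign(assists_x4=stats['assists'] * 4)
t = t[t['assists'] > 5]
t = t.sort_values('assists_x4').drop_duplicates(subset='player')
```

add column assists_x4 = stats['assists'] * 4:
  pos player  assists  assists_x4
0   M    Yui       19          76
1   C    Amy       10          40
2   M    Vic        8          32
3   D    Yui        0           0
4   G    Amy        4          16
5   G    Jon        2           8
6   G    Amy       18          72
7   G    Yui        3          12
8   M    Yui        5          20
filter rows where assists > 5:
  pos player  assists  assists_x4
0   M    Yui       19          76
1   C    Amy       10          40
2   M    Vic        8          32
6   G    Amy       18          72
sort by assists_x4:
  pos player  assists  assists_x4
2   M    Vic        8          32
1   C    Amy       10          40
6   G    Amy       18          72
0   M    Yui       19          76
drop duplicate player (keep=first):
  pos player  assists  assists_x4
2   M    Vic        8          32
1   C    Amy       10          40
0   M    Yui       19          76
Reading off the value at position 0, column 'assists_x4', we get 32.

32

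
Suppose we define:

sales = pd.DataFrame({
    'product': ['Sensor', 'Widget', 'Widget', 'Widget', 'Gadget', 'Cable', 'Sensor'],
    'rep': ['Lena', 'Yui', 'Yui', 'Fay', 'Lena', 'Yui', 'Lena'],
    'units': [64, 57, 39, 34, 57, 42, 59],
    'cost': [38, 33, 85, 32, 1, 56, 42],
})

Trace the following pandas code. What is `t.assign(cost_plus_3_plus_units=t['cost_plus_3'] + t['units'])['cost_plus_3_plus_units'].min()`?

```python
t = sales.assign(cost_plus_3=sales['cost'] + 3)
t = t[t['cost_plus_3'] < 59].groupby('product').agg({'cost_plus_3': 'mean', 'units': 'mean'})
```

61.0

add column cost_plus_3 = sales['cost'] + 3:
  product   rep  units  cost  cost_plus_3
0  Sensor  Lena     64    38           41
1  Widget   Yui     57    33           36
2  Widget   Yui     39    85           88
3  Widget   Fay     34    32           35
4  Gadget  Lena     57     1            4
5   Cable   Yui     42    56           59
6  Sensor  Lena     59    42           45
filter rows where cost_plus_3 < 59:
  product   rep  units  cost  cost_plus_3
0  Sensor  Lena     64    38           41
1  Widget   Yui     57    33           36
3  Widget   Fay     34    32           35
4  Gadget  Lena     57     1            4
6  Sensor  Lena     59    42           45
group by product: mean(cost_plus_3), mean(units):
         cost_plus_3  units
product                    
Gadget           4.0   57.0
Sensor          43.0   61.5
Widget          35.5   45.5
add column cost_plus_3_plus_units = t['cost_plus_3'] + t['units']:
         cost_plus_3  units  cost_plus_3_plus_units
product                                            
Gadget           4.0   57.0                    61.0
Sensor          43.0   61.5                   104.5
Widget          35.5   45.5                    81.0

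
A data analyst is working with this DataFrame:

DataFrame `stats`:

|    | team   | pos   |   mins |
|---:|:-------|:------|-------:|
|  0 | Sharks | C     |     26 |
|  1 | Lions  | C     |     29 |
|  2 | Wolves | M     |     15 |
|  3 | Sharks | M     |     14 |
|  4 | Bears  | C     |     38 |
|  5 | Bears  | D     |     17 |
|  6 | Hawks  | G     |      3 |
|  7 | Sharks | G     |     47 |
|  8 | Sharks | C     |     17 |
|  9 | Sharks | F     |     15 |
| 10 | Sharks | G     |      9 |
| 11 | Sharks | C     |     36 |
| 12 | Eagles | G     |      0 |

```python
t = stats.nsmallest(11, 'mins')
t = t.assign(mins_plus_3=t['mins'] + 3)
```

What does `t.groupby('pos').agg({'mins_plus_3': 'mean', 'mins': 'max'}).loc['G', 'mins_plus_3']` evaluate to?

take 11 rows with smallest mins:
      team pos  mins
12  Eagles   G     0
6    Hawks   G     3
10  Sharks   G     9
3   Sharks   M    14
2   Wolves   M    15
9   Sharks   F    15
5    Bears   D    17
8   Sharks   C    17
0   Sharks   C    26
1    Lions   C    29
11  Sharks   C    36
add column mins_plus_3 = t['mins'] + 3:
      team pos  mins  mins_plus_3
12  Eagles   G     0            3
6    Hawks   G     3            6
10  Sharks   G     9           12
3   Sharks   M    14           17
2   Wolves   M    15           18
9   Sharks   F    15           18
5    Bears   D    17           20
8   Sharks   C    17           20
0   Sharks   C    26           29
1    Lions   C    29           32
11  Sharks   C    36           39
group by pos: mean(mins_plus_3), max(mins):
     mins_plus_3  mins
pos                   
C           30.0    36
D           20.0    17
F           18.0    15
G            7.0     9
M           17.5    15
value at row 'G', column 'mins_plus_3' → 7.0

7.0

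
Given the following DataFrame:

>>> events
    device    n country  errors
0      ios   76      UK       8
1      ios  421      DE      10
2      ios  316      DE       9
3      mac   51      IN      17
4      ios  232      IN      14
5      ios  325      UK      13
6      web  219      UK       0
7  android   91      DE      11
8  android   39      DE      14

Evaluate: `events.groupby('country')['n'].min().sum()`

166

group by country, min of n:
country
DE    39
IN    51
UK    76
Name: n, dtype: int64
Then the sum of the resulting series: 166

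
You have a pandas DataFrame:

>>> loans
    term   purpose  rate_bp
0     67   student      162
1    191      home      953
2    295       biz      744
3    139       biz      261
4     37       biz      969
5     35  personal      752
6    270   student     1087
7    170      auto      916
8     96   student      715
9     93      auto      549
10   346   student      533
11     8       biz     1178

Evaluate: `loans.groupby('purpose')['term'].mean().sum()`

group by purpose, mean of term:
purpose
auto        131.50
biz         119.75
home        191.00
personal     35.00
student     194.75
Name: term, dtype: float64
The sum of the resulting series is 672.0.

672.0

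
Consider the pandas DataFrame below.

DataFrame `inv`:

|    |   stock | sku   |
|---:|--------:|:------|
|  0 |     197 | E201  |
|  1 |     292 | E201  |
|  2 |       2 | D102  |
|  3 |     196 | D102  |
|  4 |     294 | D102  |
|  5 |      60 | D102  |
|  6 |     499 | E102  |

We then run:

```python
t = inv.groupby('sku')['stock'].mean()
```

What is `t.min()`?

group by sku, mean of stock:
sku
D102    138.0
E102    499.0
E201    244.5
Name: stock, dtype: float64

138.0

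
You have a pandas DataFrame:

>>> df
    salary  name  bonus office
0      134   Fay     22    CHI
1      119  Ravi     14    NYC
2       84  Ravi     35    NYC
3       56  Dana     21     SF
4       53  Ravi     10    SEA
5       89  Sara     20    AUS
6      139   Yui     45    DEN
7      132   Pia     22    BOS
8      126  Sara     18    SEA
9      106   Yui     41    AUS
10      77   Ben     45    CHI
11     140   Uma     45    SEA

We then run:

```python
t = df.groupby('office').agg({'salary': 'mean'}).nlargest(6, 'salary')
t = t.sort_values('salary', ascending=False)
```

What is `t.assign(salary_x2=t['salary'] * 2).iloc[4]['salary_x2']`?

203.0

group by office, mean of salary:
            salary
office            
AUS      97.500000
BOS     132.000000
CHI     105.500000
DEN     139.000000
NYC     101.500000
SEA     106.333333
SF       56.000000
take 6 rows with largest salary:
            salary
office            
DEN     139.000000
BOS     132.000000
SEA     106.333333
CHI     105.500000
NYC     101.500000
AUS      97.500000
sort by salary descending:
            salary
office            
DEN     139.000000
BOS     132.000000
SEA     106.333333
CHI     105.500000
NYC     101.500000
AUS      97.500000
add column salary_x2 = t['salary'] * 2:
            salary   salary_x2
office                        
DEN     139.000000  278.000000
BOS     132.000000  264.000000
SEA     106.333333  212.666667
CHI     105.500000  211.000000
NYC     101.500000  203.000000
AUS      97.500000  195.000000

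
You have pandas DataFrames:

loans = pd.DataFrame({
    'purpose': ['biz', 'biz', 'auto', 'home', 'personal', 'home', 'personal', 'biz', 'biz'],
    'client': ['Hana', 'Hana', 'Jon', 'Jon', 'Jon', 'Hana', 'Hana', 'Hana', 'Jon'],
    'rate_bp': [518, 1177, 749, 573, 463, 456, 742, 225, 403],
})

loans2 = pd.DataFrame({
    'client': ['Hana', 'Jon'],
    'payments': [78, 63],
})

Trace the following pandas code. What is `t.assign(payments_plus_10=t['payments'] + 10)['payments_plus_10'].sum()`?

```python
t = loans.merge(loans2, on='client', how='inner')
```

merge on 'client' (how='inner') → 9 rows:
    purpose client  rate_bp  payments
0       biz   Hana      518        78
1       biz   Hana     1177        78
2      auto    Jon      749        63
3      home    Jon      573        63
4  personal    Jon      463        63
5      home   Hana      456        78
6  personal   Hana      742        78
7       biz   Hana      225        78
8       biz    Jon      403        63
add column payments_plus_10 = t['payments'] + 10:
    purpose client  rate_bp  payments  payments_plus_10
0       biz   Hana      518        78                88
1       biz   Hana     1177        78                88
2      auto    Jon      749        63                73
3      home    Jon      573        63                73
4  personal    Jon      463        63                73
5      home   Hana      456        78                88
6  personal   Hana      742        78                88
7       biz   Hana      225        78                88
8       biz    Jon      403        63                73
Taking the sum of column 'payments_plus_10' gives 732.

732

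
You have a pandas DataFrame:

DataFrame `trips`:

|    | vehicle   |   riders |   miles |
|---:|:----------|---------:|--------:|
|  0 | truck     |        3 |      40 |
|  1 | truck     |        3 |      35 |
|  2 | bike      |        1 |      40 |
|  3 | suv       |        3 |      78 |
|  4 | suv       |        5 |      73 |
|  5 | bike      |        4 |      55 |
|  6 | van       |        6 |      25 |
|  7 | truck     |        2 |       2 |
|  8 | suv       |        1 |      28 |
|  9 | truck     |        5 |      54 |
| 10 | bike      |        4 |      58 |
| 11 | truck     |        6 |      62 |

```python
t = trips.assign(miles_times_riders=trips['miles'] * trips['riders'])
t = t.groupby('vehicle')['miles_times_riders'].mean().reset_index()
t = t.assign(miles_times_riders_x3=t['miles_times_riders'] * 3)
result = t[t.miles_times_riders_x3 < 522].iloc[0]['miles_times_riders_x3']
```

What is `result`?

492.0

add column miles_times_riders = trips['miles'] * trips['riders']:
   vehicle  riders  miles  miles_times_riders
0    truck       3     40                 120
1    truck       3     35                 105
2     bike       1     40                  40
3      suv       3     78                 234
4      suv       5     73                 365
5     bike       4     55                 220
6      van       6     25                 150
7    truck       2      2                   4
8      suv       1     28                  28
9    truck       5     54                 270
10    bike       4     58                 232
11   truck       6     62                 372
group by vehicle, mean of miles_times_riders:
vehicle
bike     164.0
suv      209.0
truck    174.2
van      150.0
Name: miles_times_riders, dtype: float64
reset_index():
  vehicle  miles_times_riders
0    bike               164.0
1     suv               209.0
2   truck               174.2
3     van               150.0
add column miles_times_riders_x3 = t['miles_times_riders'] * 3:
  vehicle  miles_times_riders  miles_times_riders_x3
0    bike               164.0                  492.0
1     suv               209.0                  627.0
2   truck               174.2                  522.6
3     van               150.0                  450.0
filter rows where miles_times_riders_x3 < 522:
  vehicle  miles_times_riders  miles_times_riders_x3
0    bike               164.0                  492.0
3     van               150.0                  450.0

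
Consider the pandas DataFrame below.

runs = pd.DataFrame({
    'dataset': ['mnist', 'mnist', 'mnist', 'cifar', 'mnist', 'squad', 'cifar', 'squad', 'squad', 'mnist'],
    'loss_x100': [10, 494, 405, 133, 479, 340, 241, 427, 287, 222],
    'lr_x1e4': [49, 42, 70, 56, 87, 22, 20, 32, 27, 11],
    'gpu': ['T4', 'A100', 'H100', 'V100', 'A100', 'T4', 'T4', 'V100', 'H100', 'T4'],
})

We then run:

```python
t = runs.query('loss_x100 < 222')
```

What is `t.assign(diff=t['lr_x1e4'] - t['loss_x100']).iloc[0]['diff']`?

filter rows where loss_x100 < 222:
  dataset  loss_x100  lr_x1e4   gpu
0   mnist         10       49    T4
3   cifar        133       56  V100
add column diff = t['lr_x1e4'] - t['loss_x100']:
  dataset  loss_x100  lr_x1e4   gpu  diff
0   mnist         10       49    T4    39
3   cifar        133       56  V100   -77
Finally, value at position 0, column 'diff' = 39.

39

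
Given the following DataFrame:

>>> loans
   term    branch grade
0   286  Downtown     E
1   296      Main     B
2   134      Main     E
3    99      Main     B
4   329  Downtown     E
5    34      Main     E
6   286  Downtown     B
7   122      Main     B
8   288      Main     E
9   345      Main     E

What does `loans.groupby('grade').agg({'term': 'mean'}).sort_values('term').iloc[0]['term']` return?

200.75

group by grade, mean of term:
         term
grade        
B      200.75
E      236.00
sort by term:
         term
grade        
B      200.75
E      236.00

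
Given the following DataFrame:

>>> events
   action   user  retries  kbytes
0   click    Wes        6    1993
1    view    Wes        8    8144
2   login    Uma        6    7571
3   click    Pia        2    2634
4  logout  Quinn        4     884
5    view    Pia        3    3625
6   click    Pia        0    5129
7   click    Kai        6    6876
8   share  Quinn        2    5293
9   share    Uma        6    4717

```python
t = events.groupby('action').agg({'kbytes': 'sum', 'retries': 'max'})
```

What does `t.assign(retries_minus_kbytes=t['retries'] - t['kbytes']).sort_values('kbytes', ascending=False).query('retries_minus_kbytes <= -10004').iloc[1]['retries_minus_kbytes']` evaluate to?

-11761

group by action: sum(kbytes), max(retries):
        kbytes  retries
action                 
click    16632        6
login     7571        6
logout     884        4
share    10010        6
view     11769        8
add column retries_minus_kbytes = t['retries'] - t['kbytes']:
        kbytes  retries  retries_minus_kbytes
action                                       
click    16632        6                -16626
login     7571        6                 -7565
logout     884        4                  -880
share    10010        6                -10004
view     11769        8                -11761
sort by kbytes descending:
        kbytes  retries  retries_minus_kbytes
action                                       
click    16632        6                -16626
view     11769        8                -11761
share    10010        6                -10004
login     7571        6                 -7565
logout     884        4                  -880
filter rows where retries_minus_kbytes <= -10004:
        kbytes  retries  retries_minus_kbytes
action                                       
click    16632        6                -16626
view     11769        8                -11761
share    10010        6                -10004
The value at position 1, column 'retries_minus_kbytes' is -11761.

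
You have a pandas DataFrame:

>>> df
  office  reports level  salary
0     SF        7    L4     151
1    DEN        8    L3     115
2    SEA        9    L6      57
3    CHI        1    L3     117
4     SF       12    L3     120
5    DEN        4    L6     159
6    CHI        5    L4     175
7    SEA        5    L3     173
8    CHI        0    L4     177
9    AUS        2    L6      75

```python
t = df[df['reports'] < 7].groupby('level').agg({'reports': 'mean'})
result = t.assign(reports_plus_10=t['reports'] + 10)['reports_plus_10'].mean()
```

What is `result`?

filter rows where reports < 7:
  office  reports level  salary
3    CHI        1    L3     117
5    DEN        4    L6     159
6    CHI        5    L4     175
7    SEA        5    L3     173
8    CHI        0    L4     177
9    AUS        2    L6      75
group by level, mean of reports:
       reports
level         
L3         3.0
L4         2.5
L6         3.0
add column reports_plus_10 = t['reports'] + 10:
       reports  reports_plus_10
level                          
L3         3.0             13.0
L4         2.5             12.5
L6         3.0             13.0
The mean of column 'reports_plus_10' is 12.8333333333.

12.8333333333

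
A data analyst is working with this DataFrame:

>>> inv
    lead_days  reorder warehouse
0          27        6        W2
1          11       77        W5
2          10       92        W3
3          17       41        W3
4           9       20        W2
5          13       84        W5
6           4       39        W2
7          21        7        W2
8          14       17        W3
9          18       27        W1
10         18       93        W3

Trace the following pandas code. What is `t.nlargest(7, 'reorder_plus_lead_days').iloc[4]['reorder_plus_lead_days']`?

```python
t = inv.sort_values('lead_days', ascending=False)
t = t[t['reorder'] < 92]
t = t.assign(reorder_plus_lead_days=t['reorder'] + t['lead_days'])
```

43

sort by lead_days descending:
    lead_days  reorder warehouse
0          27        6        W2
7          21        7        W2
9          18       27        W1
10         18       93        W3
3          17       41        W3
8          14       17        W3
5          13       84        W5
1          11       77        W5
2          10       92        W3
4           9       20        W2
6           4       39        W2
filter rows where reorder < 92:
   lead_days  reorder warehouse
0         27        6        W2
7         21        7        W2
9         18       27        W1
3         17       41        W3
8         14       17        W3
5         13       84        W5
1         11       77        W5
4          9       20        W2
6          4       39        W2
add column reorder_plus_lead_days = t['reorder'] + t['lead_days']:
   lead_days  reorder warehouse  reorder_plus_lead_days
0         27        6        W2                      33
7         21        7        W2                      28
9         18       27        W1                      45
3         17       41        W3                      58
8         14       17        W3                      31
5         13       84        W5                      97
1         11       77        W5                      88
4          9       20        W2                      29
6          4       39        W2                      43
take 7 rows with largest reorder_plus_lead_days:
   lead_days  reorder warehouse  reorder_plus_lead_days
5         13       84        W5                      97
1         11       77        W5                      88
3         17       41        W3                      58
9         18       27        W1                      45
6          4       39        W2                      43
0         27        6        W2                      33
8         14       17        W3                      31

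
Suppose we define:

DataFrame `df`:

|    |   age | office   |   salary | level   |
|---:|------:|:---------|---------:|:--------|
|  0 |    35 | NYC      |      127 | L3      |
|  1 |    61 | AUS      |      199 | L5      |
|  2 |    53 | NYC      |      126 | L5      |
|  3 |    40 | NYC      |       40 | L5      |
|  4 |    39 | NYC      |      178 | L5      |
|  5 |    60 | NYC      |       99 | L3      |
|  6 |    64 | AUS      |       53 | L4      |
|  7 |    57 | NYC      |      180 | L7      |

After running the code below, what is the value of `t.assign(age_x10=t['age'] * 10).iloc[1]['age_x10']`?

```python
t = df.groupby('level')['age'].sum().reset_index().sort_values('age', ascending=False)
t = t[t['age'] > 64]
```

group by level, sum of age:
level
L3     95
L4     64
L5    193
L7     57
Name: age, dtype: int64
reset_index():
  level  age
0    L3   95
1    L4   64
2    L5  193
3    L7   57
sort by age descending:
  level  age
2    L5  193
0    L3   95
1    L4   64
3    L7   57
filter rows where age > 64:
  level  age
2    L5  193
0    L3   95
add column age_x10 = t['age'] * 10:
  level  age  age_x10
2    L5  193     1930
0    L3   95      950

950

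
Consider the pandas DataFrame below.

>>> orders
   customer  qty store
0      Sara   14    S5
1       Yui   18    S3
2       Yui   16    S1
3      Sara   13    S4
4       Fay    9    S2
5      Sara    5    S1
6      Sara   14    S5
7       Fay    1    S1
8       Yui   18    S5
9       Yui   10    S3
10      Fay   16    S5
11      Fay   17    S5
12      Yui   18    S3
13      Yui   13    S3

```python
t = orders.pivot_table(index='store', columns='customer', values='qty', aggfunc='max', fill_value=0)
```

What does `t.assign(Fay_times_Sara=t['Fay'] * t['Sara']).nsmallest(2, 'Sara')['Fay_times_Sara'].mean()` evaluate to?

pivot: rows=store, cols=customer, max(qty):
customer  Fay  Sara  Yui
store                   
S1          1     5   16
S2          9     0    0
S3          0     0   18
S4          0    13    0
S5         17    14   18
add column Fay_times_Sara = t['Fay'] * t['Sara']:
customer  Fay  Sara  Yui  Fay_times_Sara
store                                   
S1          1     5   16               5
S2          9     0    0               0
S3          0     0   18               0
S4          0    13    0               0
S5         17    14   18             238
take 2 rows with smallest Sara:
customer  Fay  Sara  Yui  Fay_times_Sara
store                                   
S2          9     0    0               0
S3          0     0   18               0
Finally, mean of column 'Fay_times_Sara' = 0.0.

0.0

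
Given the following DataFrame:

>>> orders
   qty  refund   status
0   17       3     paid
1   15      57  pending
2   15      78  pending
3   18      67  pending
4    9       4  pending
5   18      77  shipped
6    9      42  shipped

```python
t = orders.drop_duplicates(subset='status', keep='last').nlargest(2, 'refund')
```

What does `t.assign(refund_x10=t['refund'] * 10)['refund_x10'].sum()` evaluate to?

drop duplicate status (keep=last):
   qty  refund   status
0   17       3     paid
4    9       4  pending
6    9      42  shipped
take 2 rows with largest refund:
   qty  refund   status
6    9      42  shipped
4    9       4  pending
add column refund_x10 = t['refund'] * 10:
   qty  refund   status  refund_x10
6    9      42  shipped         420
4    9       4  pending          40
Then the sum of column 'refund_x10': 460

460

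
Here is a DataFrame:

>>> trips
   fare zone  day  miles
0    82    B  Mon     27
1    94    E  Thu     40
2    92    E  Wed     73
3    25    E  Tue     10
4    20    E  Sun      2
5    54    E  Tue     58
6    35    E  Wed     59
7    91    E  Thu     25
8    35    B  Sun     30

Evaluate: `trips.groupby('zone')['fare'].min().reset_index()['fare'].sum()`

group by zone, min of fare:
zone
B    35
E    20
Name: fare, dtype: int64
reset_index():
  zone  fare
0    B    35
1    E    20
sum of column 'fare' → 55

55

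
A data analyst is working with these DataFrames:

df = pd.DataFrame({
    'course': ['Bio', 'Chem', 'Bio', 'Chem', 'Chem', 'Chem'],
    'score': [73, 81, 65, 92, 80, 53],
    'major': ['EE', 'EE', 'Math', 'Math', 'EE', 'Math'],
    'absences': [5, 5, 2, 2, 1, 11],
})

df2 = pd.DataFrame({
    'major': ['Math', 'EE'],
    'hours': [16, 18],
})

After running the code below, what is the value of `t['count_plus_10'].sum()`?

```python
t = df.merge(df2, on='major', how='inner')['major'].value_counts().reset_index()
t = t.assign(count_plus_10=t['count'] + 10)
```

merge on 'major' (how='inner') → 6 rows:
  course  score major  absences  hours
0    Bio     73    EE         5     18
1   Chem     81    EE         5     18
2    Bio     65  Math         2     16
3   Chem     92  Math         2     16
4   Chem     80    EE         1     18
5   Chem     53  Math        11     16
value_counts of major:
major
EE      3
Math    3
Name: count, dtype: int64
reset_index():
  major  count
0    EE      3
1  Math      3
add column count_plus_10 = t['count'] + 10:
  major  count  count_plus_10
0    EE      3             13
1  Math      3             13

26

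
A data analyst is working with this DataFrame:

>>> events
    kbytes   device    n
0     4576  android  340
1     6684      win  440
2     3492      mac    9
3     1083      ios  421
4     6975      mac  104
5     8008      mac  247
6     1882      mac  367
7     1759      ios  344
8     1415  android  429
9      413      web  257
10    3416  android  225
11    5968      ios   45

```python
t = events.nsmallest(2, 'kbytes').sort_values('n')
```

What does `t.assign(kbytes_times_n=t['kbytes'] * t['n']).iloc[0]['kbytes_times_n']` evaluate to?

take 2 rows with smallest kbytes:
   kbytes device    n
9     413    web  257
3    1083    ios  421
sort by n:
   kbytes device    n
9     413    web  257
3    1083    ios  421
add column kbytes_times_n = t['kbytes'] * t['n']:
   kbytes device    n  kbytes_times_n
9     413    web  257          106141
3    1083    ios  421          455943
So iloc[0]['kbytes_times_n'] = 106141.

106141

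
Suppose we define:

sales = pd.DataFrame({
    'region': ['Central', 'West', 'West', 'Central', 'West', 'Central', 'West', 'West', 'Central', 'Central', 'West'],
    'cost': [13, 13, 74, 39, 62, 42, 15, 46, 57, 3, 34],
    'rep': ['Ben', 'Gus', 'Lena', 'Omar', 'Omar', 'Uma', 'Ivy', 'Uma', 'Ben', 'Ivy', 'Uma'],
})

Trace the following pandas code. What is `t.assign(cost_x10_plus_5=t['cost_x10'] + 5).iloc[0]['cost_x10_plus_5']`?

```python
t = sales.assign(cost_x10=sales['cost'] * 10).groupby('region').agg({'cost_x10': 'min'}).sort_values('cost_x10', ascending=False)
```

135

add column cost_x10 = sales['cost'] * 10:
     region  cost   rep  cost_x10
0   Central    13   Ben       130
1      West    13   Gus       130
2      West    74  Lena       740
3   Central    39  Omar       390
4      West    62  Omar       620
5   Central    42   Uma       420
6      West    15   Ivy       150
7      West    46   Uma       460
8   Central    57   Ben       570
9   Central     3   Ivy        30
10     West    34   Uma       340
group by region, min of cost_x10:
         cost_x10
region           
Central        30
West          130
sort by cost_x10 descending:
         cost_x10
region           
West          130
Central        30
add column cost_x10_plus_5 = t['cost_x10'] + 5:
         cost_x10  cost_x10_plus_5
region                            
West          130              135
Central        30               35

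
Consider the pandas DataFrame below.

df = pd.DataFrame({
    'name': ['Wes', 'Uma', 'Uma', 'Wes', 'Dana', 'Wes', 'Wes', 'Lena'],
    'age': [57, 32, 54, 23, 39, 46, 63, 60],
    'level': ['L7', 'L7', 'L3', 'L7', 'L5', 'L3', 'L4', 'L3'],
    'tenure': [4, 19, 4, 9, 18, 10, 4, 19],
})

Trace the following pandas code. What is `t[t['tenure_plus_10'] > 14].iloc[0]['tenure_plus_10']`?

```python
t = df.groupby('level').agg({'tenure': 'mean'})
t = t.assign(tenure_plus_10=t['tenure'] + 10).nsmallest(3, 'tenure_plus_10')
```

group by level, mean of tenure:
          tenure
level           
L3     11.000000
L4      4.000000
L5     18.000000
L7     10.666667
add column tenure_plus_10 = t['tenure'] + 10:
          tenure  tenure_plus_10
level                           
L3     11.000000       21.000000
L4      4.000000       14.000000
L5     18.000000       28.000000
L7     10.666667       20.666667
take 3 rows with smallest tenure_plus_10:
          tenure  tenure_plus_10
level                           
L4      4.000000       14.000000
L7     10.666667       20.666667
L3     11.000000       21.000000
filter rows where tenure_plus_10 > 14:
          tenure  tenure_plus_10
level                           
L7     10.666667       20.666667
L3     11.000000       21.000000
The value at position 0, column 'tenure_plus_10' is 20.6666666667.

20.6666666667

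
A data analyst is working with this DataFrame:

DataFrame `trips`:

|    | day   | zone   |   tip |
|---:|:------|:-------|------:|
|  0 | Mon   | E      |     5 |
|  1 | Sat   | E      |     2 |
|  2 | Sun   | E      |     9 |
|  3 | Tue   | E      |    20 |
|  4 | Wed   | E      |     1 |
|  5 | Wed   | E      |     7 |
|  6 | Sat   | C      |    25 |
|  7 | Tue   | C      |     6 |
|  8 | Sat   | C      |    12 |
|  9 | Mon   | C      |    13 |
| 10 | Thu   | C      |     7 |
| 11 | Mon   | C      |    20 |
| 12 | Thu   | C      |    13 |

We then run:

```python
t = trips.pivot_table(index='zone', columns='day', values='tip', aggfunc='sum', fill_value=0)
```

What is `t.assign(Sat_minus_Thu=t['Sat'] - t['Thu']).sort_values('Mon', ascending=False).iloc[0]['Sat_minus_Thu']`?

17

pivot: rows=zone, cols=day, sum(tip):
day   Mon  Sat  Sun  Thu  Tue  Wed
zone                              
C      33   37    0   20    6    0
E       5    2    9    0   20    8
add column Sat_minus_Thu = t['Sat'] - t['Thu']:
day   Mon  Sat  Sun  Thu  Tue  Wed  Sat_minus_Thu
zone                                             
C      33   37    0   20    6    0             17
E       5    2    9    0   20    8              2
sort by Mon descending:
day   Mon  Sat  Sun  Thu  Tue  Wed  Sat_minus_Thu
zone                                             
C      33   37    0   20    6    0             17
E       5    2    9    0   20    8              2
Reading off the value at position 0, column 'Sat_minus_Thu', we get 17.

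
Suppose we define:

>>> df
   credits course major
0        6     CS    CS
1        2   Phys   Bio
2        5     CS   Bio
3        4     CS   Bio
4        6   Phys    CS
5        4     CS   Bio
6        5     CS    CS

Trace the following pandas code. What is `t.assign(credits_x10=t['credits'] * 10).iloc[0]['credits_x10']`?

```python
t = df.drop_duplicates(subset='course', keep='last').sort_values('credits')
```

50

drop duplicate course (keep=last):
   credits course major
4        6   Phys    CS
6        5     CS    CS
sort by credits:
   credits course major
6        5     CS    CS
4        6   Phys    CS
add column credits_x10 = t['credits'] * 10:
   credits course major  credits_x10
6        5     CS    CS           50
4        6   Phys    CS           60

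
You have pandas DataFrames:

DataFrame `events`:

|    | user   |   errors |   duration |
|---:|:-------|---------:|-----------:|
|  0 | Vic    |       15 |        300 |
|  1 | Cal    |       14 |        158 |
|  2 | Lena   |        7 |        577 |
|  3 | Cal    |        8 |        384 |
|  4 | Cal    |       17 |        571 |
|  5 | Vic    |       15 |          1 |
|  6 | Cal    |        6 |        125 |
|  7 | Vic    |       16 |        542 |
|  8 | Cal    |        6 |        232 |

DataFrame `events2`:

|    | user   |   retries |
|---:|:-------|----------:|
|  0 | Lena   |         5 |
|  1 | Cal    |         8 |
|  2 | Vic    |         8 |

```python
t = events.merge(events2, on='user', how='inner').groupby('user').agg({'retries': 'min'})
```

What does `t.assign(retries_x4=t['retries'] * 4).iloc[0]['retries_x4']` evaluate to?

32

merge on 'user' (how='inner') → 9 rows:
   user  errors  duration  retries
0   Vic      15       300        8
1   Cal      14       158        8
2  Lena       7       577        5
3   Cal       8       384        8
4   Cal      17       571        8
5   Vic      15         1        8
6   Cal       6       125        8
7   Vic      16       542        8
8   Cal       6       232        8
group by user, min of retries:
      retries
user         
Cal         8
Lena        5
Vic         8
add column retries_x4 = t['retries'] * 4:
      retries  retries_x4
user                     
Cal         8          32
Lena        5          20
Vic         8          32
So iloc[0]['retries_x4'] = 32.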